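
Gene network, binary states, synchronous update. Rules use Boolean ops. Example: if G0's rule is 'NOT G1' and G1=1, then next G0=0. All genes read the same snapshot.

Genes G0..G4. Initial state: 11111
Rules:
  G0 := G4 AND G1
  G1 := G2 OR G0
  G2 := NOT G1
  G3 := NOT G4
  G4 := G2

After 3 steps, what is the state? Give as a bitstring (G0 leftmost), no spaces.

Step 1: G0=G4&G1=1&1=1 G1=G2|G0=1|1=1 G2=NOT G1=NOT 1=0 G3=NOT G4=NOT 1=0 G4=G2=1 -> 11001
Step 2: G0=G4&G1=1&1=1 G1=G2|G0=0|1=1 G2=NOT G1=NOT 1=0 G3=NOT G4=NOT 1=0 G4=G2=0 -> 11000
Step 3: G0=G4&G1=0&1=0 G1=G2|G0=0|1=1 G2=NOT G1=NOT 1=0 G3=NOT G4=NOT 0=1 G4=G2=0 -> 01010

01010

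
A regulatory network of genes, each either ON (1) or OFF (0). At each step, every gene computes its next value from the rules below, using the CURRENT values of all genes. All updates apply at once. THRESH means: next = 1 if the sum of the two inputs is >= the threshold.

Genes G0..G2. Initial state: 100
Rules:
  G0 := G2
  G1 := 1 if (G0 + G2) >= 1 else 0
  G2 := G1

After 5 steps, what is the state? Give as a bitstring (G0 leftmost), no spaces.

Step 1: G0=G2=0 G1=(1+0>=1)=1 G2=G1=0 -> 010
Step 2: G0=G2=0 G1=(0+0>=1)=0 G2=G1=1 -> 001
Step 3: G0=G2=1 G1=(0+1>=1)=1 G2=G1=0 -> 110
Step 4: G0=G2=0 G1=(1+0>=1)=1 G2=G1=1 -> 011
Step 5: G0=G2=1 G1=(0+1>=1)=1 G2=G1=1 -> 111

111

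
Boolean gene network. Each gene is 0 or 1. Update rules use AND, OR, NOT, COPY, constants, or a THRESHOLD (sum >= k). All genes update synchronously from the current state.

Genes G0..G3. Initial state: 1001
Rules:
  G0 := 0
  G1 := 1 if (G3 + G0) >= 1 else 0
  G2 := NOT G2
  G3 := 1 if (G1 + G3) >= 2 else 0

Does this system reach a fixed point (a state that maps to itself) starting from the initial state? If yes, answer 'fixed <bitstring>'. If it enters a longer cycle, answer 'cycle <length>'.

Step 0: 1001
Step 1: G0=0(const) G1=(1+1>=1)=1 G2=NOT G2=NOT 0=1 G3=(0+1>=2)=0 -> 0110
Step 2: G0=0(const) G1=(0+0>=1)=0 G2=NOT G2=NOT 1=0 G3=(1+0>=2)=0 -> 0000
Step 3: G0=0(const) G1=(0+0>=1)=0 G2=NOT G2=NOT 0=1 G3=(0+0>=2)=0 -> 0010
Step 4: G0=0(const) G1=(0+0>=1)=0 G2=NOT G2=NOT 1=0 G3=(0+0>=2)=0 -> 0000
Cycle of length 2 starting at step 2 -> no fixed point

Answer: cycle 2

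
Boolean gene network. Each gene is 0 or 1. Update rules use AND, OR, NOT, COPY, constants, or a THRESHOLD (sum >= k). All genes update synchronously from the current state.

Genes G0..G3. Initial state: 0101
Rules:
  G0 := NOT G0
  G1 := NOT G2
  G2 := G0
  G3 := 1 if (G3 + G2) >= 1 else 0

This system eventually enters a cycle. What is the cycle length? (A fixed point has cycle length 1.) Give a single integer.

Step 0: 0101
Step 1: G0=NOT G0=NOT 0=1 G1=NOT G2=NOT 0=1 G2=G0=0 G3=(1+0>=1)=1 -> 1101
Step 2: G0=NOT G0=NOT 1=0 G1=NOT G2=NOT 0=1 G2=G0=1 G3=(1+0>=1)=1 -> 0111
Step 3: G0=NOT G0=NOT 0=1 G1=NOT G2=NOT 1=0 G2=G0=0 G3=(1+1>=1)=1 -> 1001
Step 4: G0=NOT G0=NOT 1=0 G1=NOT G2=NOT 0=1 G2=G0=1 G3=(1+0>=1)=1 -> 0111
State from step 4 equals state from step 2 -> cycle length 2

Answer: 2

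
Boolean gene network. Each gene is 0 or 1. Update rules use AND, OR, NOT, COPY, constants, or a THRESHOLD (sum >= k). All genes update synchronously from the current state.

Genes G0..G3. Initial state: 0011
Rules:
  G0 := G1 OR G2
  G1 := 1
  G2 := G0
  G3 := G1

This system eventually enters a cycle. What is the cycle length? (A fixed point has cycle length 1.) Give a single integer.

Answer: 1

Derivation:
Step 0: 0011
Step 1: G0=G1|G2=0|1=1 G1=1(const) G2=G0=0 G3=G1=0 -> 1100
Step 2: G0=G1|G2=1|0=1 G1=1(const) G2=G0=1 G3=G1=1 -> 1111
Step 3: G0=G1|G2=1|1=1 G1=1(const) G2=G0=1 G3=G1=1 -> 1111
State from step 3 equals state from step 2 -> cycle length 1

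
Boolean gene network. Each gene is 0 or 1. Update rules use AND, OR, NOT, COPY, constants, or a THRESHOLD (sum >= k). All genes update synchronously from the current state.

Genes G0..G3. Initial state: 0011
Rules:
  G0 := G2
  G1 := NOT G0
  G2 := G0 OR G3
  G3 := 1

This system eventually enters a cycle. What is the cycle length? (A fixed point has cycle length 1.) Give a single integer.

Step 0: 0011
Step 1: G0=G2=1 G1=NOT G0=NOT 0=1 G2=G0|G3=0|1=1 G3=1(const) -> 1111
Step 2: G0=G2=1 G1=NOT G0=NOT 1=0 G2=G0|G3=1|1=1 G3=1(const) -> 1011
Step 3: G0=G2=1 G1=NOT G0=NOT 1=0 G2=G0|G3=1|1=1 G3=1(const) -> 1011
State from step 3 equals state from step 2 -> cycle length 1

Answer: 1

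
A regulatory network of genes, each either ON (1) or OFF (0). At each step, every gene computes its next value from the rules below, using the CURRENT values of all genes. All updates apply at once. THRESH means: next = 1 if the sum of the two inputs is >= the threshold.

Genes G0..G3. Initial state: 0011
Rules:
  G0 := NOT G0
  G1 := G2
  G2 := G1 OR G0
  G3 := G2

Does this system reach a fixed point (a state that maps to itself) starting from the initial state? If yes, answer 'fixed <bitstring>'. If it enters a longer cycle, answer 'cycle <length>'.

Answer: cycle 2

Derivation:
Step 0: 0011
Step 1: G0=NOT G0=NOT 0=1 G1=G2=1 G2=G1|G0=0|0=0 G3=G2=1 -> 1101
Step 2: G0=NOT G0=NOT 1=0 G1=G2=0 G2=G1|G0=1|1=1 G3=G2=0 -> 0010
Step 3: G0=NOT G0=NOT 0=1 G1=G2=1 G2=G1|G0=0|0=0 G3=G2=1 -> 1101
Cycle of length 2 starting at step 1 -> no fixed point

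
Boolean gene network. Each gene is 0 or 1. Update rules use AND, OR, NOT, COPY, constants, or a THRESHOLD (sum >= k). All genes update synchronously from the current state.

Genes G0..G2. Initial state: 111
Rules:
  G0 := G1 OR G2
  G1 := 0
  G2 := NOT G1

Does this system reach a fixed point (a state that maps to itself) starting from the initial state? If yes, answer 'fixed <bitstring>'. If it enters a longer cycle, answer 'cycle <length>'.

Step 0: 111
Step 1: G0=G1|G2=1|1=1 G1=0(const) G2=NOT G1=NOT 1=0 -> 100
Step 2: G0=G1|G2=0|0=0 G1=0(const) G2=NOT G1=NOT 0=1 -> 001
Step 3: G0=G1|G2=0|1=1 G1=0(const) G2=NOT G1=NOT 0=1 -> 101
Step 4: G0=G1|G2=0|1=1 G1=0(const) G2=NOT G1=NOT 0=1 -> 101
Fixed point reached at step 3: 101

Answer: fixed 101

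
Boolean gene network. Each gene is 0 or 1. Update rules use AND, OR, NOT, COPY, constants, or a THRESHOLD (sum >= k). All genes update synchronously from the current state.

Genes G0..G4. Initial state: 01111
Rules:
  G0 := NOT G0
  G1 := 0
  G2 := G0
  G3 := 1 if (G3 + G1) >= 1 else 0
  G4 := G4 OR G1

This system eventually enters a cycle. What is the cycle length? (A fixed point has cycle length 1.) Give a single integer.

Step 0: 01111
Step 1: G0=NOT G0=NOT 0=1 G1=0(const) G2=G0=0 G3=(1+1>=1)=1 G4=G4|G1=1|1=1 -> 10011
Step 2: G0=NOT G0=NOT 1=0 G1=0(const) G2=G0=1 G3=(1+0>=1)=1 G4=G4|G1=1|0=1 -> 00111
Step 3: G0=NOT G0=NOT 0=1 G1=0(const) G2=G0=0 G3=(1+0>=1)=1 G4=G4|G1=1|0=1 -> 10011
State from step 3 equals state from step 1 -> cycle length 2

Answer: 2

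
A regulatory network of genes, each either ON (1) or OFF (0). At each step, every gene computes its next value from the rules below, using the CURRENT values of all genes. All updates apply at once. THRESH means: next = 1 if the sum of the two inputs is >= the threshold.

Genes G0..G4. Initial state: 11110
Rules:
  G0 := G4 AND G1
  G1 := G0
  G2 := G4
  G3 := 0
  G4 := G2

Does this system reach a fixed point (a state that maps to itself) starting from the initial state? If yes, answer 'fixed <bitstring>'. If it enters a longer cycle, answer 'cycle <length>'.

Step 0: 11110
Step 1: G0=G4&G1=0&1=0 G1=G0=1 G2=G4=0 G3=0(const) G4=G2=1 -> 01001
Step 2: G0=G4&G1=1&1=1 G1=G0=0 G2=G4=1 G3=0(const) G4=G2=0 -> 10100
Step 3: G0=G4&G1=0&0=0 G1=G0=1 G2=G4=0 G3=0(const) G4=G2=1 -> 01001
Cycle of length 2 starting at step 1 -> no fixed point

Answer: cycle 2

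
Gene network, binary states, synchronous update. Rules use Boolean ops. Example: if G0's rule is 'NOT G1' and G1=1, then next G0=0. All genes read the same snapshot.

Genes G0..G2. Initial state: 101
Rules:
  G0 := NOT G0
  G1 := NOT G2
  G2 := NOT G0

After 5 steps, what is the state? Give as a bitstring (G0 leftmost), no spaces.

Step 1: G0=NOT G0=NOT 1=0 G1=NOT G2=NOT 1=0 G2=NOT G0=NOT 1=0 -> 000
Step 2: G0=NOT G0=NOT 0=1 G1=NOT G2=NOT 0=1 G2=NOT G0=NOT 0=1 -> 111
Step 3: G0=NOT G0=NOT 1=0 G1=NOT G2=NOT 1=0 G2=NOT G0=NOT 1=0 -> 000
Step 4: G0=NOT G0=NOT 0=1 G1=NOT G2=NOT 0=1 G2=NOT G0=NOT 0=1 -> 111
Step 5: G0=NOT G0=NOT 1=0 G1=NOT G2=NOT 1=0 G2=NOT G0=NOT 1=0 -> 000

000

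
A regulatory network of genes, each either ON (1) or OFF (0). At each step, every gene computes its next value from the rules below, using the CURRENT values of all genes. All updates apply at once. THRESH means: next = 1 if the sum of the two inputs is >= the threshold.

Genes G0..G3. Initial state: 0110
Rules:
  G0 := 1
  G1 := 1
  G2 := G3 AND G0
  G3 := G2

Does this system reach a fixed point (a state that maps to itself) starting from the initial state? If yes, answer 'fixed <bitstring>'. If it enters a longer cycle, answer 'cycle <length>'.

Answer: cycle 2

Derivation:
Step 0: 0110
Step 1: G0=1(const) G1=1(const) G2=G3&G0=0&0=0 G3=G2=1 -> 1101
Step 2: G0=1(const) G1=1(const) G2=G3&G0=1&1=1 G3=G2=0 -> 1110
Step 3: G0=1(const) G1=1(const) G2=G3&G0=0&1=0 G3=G2=1 -> 1101
Cycle of length 2 starting at step 1 -> no fixed point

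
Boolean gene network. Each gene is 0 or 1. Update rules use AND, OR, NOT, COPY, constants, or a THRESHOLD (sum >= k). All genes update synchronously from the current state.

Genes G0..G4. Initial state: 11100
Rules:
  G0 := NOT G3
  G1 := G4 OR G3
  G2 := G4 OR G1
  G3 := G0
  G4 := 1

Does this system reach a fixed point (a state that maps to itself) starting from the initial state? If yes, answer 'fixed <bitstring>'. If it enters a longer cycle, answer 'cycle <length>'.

Step 0: 11100
Step 1: G0=NOT G3=NOT 0=1 G1=G4|G3=0|0=0 G2=G4|G1=0|1=1 G3=G0=1 G4=1(const) -> 10111
Step 2: G0=NOT G3=NOT 1=0 G1=G4|G3=1|1=1 G2=G4|G1=1|0=1 G3=G0=1 G4=1(const) -> 01111
Step 3: G0=NOT G3=NOT 1=0 G1=G4|G3=1|1=1 G2=G4|G1=1|1=1 G3=G0=0 G4=1(const) -> 01101
Step 4: G0=NOT G3=NOT 0=1 G1=G4|G3=1|0=1 G2=G4|G1=1|1=1 G3=G0=0 G4=1(const) -> 11101
Step 5: G0=NOT G3=NOT 0=1 G1=G4|G3=1|0=1 G2=G4|G1=1|1=1 G3=G0=1 G4=1(const) -> 11111
Step 6: G0=NOT G3=NOT 1=0 G1=G4|G3=1|1=1 G2=G4|G1=1|1=1 G3=G0=1 G4=1(const) -> 01111
Cycle of length 4 starting at step 2 -> no fixed point

Answer: cycle 4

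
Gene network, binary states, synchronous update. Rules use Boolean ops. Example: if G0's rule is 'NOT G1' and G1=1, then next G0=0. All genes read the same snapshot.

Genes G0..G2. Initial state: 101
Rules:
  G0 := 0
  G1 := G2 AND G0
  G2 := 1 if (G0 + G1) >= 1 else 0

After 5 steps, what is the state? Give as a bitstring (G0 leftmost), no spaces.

Step 1: G0=0(const) G1=G2&G0=1&1=1 G2=(1+0>=1)=1 -> 011
Step 2: G0=0(const) G1=G2&G0=1&0=0 G2=(0+1>=1)=1 -> 001
Step 3: G0=0(const) G1=G2&G0=1&0=0 G2=(0+0>=1)=0 -> 000
Step 4: G0=0(const) G1=G2&G0=0&0=0 G2=(0+0>=1)=0 -> 000
Step 5: G0=0(const) G1=G2&G0=0&0=0 G2=(0+0>=1)=0 -> 000

000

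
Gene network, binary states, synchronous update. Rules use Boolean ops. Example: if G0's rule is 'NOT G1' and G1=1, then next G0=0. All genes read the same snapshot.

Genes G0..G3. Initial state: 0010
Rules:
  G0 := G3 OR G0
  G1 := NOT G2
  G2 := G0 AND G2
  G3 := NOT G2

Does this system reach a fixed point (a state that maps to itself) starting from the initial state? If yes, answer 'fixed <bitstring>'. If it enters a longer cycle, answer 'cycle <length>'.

Answer: fixed 1101

Derivation:
Step 0: 0010
Step 1: G0=G3|G0=0|0=0 G1=NOT G2=NOT 1=0 G2=G0&G2=0&1=0 G3=NOT G2=NOT 1=0 -> 0000
Step 2: G0=G3|G0=0|0=0 G1=NOT G2=NOT 0=1 G2=G0&G2=0&0=0 G3=NOT G2=NOT 0=1 -> 0101
Step 3: G0=G3|G0=1|0=1 G1=NOT G2=NOT 0=1 G2=G0&G2=0&0=0 G3=NOT G2=NOT 0=1 -> 1101
Step 4: G0=G3|G0=1|1=1 G1=NOT G2=NOT 0=1 G2=G0&G2=1&0=0 G3=NOT G2=NOT 0=1 -> 1101
Fixed point reached at step 3: 1101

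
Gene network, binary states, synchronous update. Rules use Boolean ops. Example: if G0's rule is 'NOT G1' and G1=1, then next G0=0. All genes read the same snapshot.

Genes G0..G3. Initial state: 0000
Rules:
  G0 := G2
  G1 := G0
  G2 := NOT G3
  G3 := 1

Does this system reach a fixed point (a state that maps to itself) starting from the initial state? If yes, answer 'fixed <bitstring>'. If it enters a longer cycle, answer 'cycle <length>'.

Answer: fixed 0001

Derivation:
Step 0: 0000
Step 1: G0=G2=0 G1=G0=0 G2=NOT G3=NOT 0=1 G3=1(const) -> 0011
Step 2: G0=G2=1 G1=G0=0 G2=NOT G3=NOT 1=0 G3=1(const) -> 1001
Step 3: G0=G2=0 G1=G0=1 G2=NOT G3=NOT 1=0 G3=1(const) -> 0101
Step 4: G0=G2=0 G1=G0=0 G2=NOT G3=NOT 1=0 G3=1(const) -> 0001
Step 5: G0=G2=0 G1=G0=0 G2=NOT G3=NOT 1=0 G3=1(const) -> 0001
Fixed point reached at step 4: 0001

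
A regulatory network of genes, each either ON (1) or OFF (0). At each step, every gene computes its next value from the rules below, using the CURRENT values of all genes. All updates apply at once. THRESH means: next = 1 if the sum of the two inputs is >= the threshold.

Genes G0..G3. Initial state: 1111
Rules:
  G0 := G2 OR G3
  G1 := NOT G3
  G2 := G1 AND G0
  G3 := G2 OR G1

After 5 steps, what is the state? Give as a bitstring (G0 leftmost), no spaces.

Step 1: G0=G2|G3=1|1=1 G1=NOT G3=NOT 1=0 G2=G1&G0=1&1=1 G3=G2|G1=1|1=1 -> 1011
Step 2: G0=G2|G3=1|1=1 G1=NOT G3=NOT 1=0 G2=G1&G0=0&1=0 G3=G2|G1=1|0=1 -> 1001
Step 3: G0=G2|G3=0|1=1 G1=NOT G3=NOT 1=0 G2=G1&G0=0&1=0 G3=G2|G1=0|0=0 -> 1000
Step 4: G0=G2|G3=0|0=0 G1=NOT G3=NOT 0=1 G2=G1&G0=0&1=0 G3=G2|G1=0|0=0 -> 0100
Step 5: G0=G2|G3=0|0=0 G1=NOT G3=NOT 0=1 G2=G1&G0=1&0=0 G3=G2|G1=0|1=1 -> 0101

0101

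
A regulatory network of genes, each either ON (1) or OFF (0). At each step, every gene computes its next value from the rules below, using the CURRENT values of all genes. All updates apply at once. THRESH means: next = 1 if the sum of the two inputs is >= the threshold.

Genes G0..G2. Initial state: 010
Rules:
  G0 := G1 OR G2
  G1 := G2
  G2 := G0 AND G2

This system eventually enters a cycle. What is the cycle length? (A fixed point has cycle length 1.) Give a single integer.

Step 0: 010
Step 1: G0=G1|G2=1|0=1 G1=G2=0 G2=G0&G2=0&0=0 -> 100
Step 2: G0=G1|G2=0|0=0 G1=G2=0 G2=G0&G2=1&0=0 -> 000
Step 3: G0=G1|G2=0|0=0 G1=G2=0 G2=G0&G2=0&0=0 -> 000
State from step 3 equals state from step 2 -> cycle length 1

Answer: 1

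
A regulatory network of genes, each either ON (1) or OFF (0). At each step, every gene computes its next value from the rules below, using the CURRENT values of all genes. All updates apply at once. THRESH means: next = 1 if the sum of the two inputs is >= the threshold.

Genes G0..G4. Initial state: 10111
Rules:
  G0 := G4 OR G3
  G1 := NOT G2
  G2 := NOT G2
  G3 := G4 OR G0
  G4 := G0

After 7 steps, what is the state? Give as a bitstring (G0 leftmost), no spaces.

Step 1: G0=G4|G3=1|1=1 G1=NOT G2=NOT 1=0 G2=NOT G2=NOT 1=0 G3=G4|G0=1|1=1 G4=G0=1 -> 10011
Step 2: G0=G4|G3=1|1=1 G1=NOT G2=NOT 0=1 G2=NOT G2=NOT 0=1 G3=G4|G0=1|1=1 G4=G0=1 -> 11111
Step 3: G0=G4|G3=1|1=1 G1=NOT G2=NOT 1=0 G2=NOT G2=NOT 1=0 G3=G4|G0=1|1=1 G4=G0=1 -> 10011
Step 4: G0=G4|G3=1|1=1 G1=NOT G2=NOT 0=1 G2=NOT G2=NOT 0=1 G3=G4|G0=1|1=1 G4=G0=1 -> 11111
Step 5: G0=G4|G3=1|1=1 G1=NOT G2=NOT 1=0 G2=NOT G2=NOT 1=0 G3=G4|G0=1|1=1 G4=G0=1 -> 10011
Step 6: G0=G4|G3=1|1=1 G1=NOT G2=NOT 0=1 G2=NOT G2=NOT 0=1 G3=G4|G0=1|1=1 G4=G0=1 -> 11111
Step 7: G0=G4|G3=1|1=1 G1=NOT G2=NOT 1=0 G2=NOT G2=NOT 1=0 G3=G4|G0=1|1=1 G4=G0=1 -> 10011

10011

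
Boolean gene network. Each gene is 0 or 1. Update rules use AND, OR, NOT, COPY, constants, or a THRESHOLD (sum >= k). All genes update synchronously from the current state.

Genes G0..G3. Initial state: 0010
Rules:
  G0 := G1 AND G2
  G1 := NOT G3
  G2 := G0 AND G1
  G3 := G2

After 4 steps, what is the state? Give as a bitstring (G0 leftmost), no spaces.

Step 1: G0=G1&G2=0&1=0 G1=NOT G3=NOT 0=1 G2=G0&G1=0&0=0 G3=G2=1 -> 0101
Step 2: G0=G1&G2=1&0=0 G1=NOT G3=NOT 1=0 G2=G0&G1=0&1=0 G3=G2=0 -> 0000
Step 3: G0=G1&G2=0&0=0 G1=NOT G3=NOT 0=1 G2=G0&G1=0&0=0 G3=G2=0 -> 0100
Step 4: G0=G1&G2=1&0=0 G1=NOT G3=NOT 0=1 G2=G0&G1=0&1=0 G3=G2=0 -> 0100

0100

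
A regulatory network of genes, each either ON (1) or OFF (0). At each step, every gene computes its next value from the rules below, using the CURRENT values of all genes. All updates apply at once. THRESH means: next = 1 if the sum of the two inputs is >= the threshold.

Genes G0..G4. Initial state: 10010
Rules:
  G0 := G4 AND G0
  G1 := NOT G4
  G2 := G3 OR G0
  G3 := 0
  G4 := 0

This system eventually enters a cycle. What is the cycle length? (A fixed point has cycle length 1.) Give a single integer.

Step 0: 10010
Step 1: G0=G4&G0=0&1=0 G1=NOT G4=NOT 0=1 G2=G3|G0=1|1=1 G3=0(const) G4=0(const) -> 01100
Step 2: G0=G4&G0=0&0=0 G1=NOT G4=NOT 0=1 G2=G3|G0=0|0=0 G3=0(const) G4=0(const) -> 01000
Step 3: G0=G4&G0=0&0=0 G1=NOT G4=NOT 0=1 G2=G3|G0=0|0=0 G3=0(const) G4=0(const) -> 01000
State from step 3 equals state from step 2 -> cycle length 1

Answer: 1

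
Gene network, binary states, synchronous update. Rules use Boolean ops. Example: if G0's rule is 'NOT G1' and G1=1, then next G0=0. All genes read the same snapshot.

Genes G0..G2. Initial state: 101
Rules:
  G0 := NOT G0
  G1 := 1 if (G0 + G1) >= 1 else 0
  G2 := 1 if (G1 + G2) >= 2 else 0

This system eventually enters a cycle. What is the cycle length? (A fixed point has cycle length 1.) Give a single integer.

Answer: 2

Derivation:
Step 0: 101
Step 1: G0=NOT G0=NOT 1=0 G1=(1+0>=1)=1 G2=(0+1>=2)=0 -> 010
Step 2: G0=NOT G0=NOT 0=1 G1=(0+1>=1)=1 G2=(1+0>=2)=0 -> 110
Step 3: G0=NOT G0=NOT 1=0 G1=(1+1>=1)=1 G2=(1+0>=2)=0 -> 010
State from step 3 equals state from step 1 -> cycle length 2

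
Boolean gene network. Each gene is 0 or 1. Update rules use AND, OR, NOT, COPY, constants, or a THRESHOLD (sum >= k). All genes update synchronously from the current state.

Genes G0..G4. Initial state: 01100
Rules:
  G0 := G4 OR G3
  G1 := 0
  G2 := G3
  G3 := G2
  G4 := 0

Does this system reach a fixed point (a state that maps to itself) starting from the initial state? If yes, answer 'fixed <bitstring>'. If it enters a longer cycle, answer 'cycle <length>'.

Answer: cycle 2

Derivation:
Step 0: 01100
Step 1: G0=G4|G3=0|0=0 G1=0(const) G2=G3=0 G3=G2=1 G4=0(const) -> 00010
Step 2: G0=G4|G3=0|1=1 G1=0(const) G2=G3=1 G3=G2=0 G4=0(const) -> 10100
Step 3: G0=G4|G3=0|0=0 G1=0(const) G2=G3=0 G3=G2=1 G4=0(const) -> 00010
Cycle of length 2 starting at step 1 -> no fixed point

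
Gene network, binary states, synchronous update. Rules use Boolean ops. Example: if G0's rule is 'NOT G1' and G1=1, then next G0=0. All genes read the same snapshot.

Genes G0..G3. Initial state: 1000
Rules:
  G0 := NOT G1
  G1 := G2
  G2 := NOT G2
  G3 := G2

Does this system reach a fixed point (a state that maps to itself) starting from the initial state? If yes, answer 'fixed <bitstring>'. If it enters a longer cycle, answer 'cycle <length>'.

Answer: cycle 2

Derivation:
Step 0: 1000
Step 1: G0=NOT G1=NOT 0=1 G1=G2=0 G2=NOT G2=NOT 0=1 G3=G2=0 -> 1010
Step 2: G0=NOT G1=NOT 0=1 G1=G2=1 G2=NOT G2=NOT 1=0 G3=G2=1 -> 1101
Step 3: G0=NOT G1=NOT 1=0 G1=G2=0 G2=NOT G2=NOT 0=1 G3=G2=0 -> 0010
Step 4: G0=NOT G1=NOT 0=1 G1=G2=1 G2=NOT G2=NOT 1=0 G3=G2=1 -> 1101
Cycle of length 2 starting at step 2 -> no fixed point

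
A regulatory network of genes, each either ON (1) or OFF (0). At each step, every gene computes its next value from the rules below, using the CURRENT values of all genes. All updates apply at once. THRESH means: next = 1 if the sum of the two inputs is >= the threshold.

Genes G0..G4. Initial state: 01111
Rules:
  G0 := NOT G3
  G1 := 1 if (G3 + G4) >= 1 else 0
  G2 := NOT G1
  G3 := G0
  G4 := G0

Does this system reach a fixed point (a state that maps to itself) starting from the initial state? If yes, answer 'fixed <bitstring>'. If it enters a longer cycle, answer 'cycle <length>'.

Answer: cycle 4

Derivation:
Step 0: 01111
Step 1: G0=NOT G3=NOT 1=0 G1=(1+1>=1)=1 G2=NOT G1=NOT 1=0 G3=G0=0 G4=G0=0 -> 01000
Step 2: G0=NOT G3=NOT 0=1 G1=(0+0>=1)=0 G2=NOT G1=NOT 1=0 G3=G0=0 G4=G0=0 -> 10000
Step 3: G0=NOT G3=NOT 0=1 G1=(0+0>=1)=0 G2=NOT G1=NOT 0=1 G3=G0=1 G4=G0=1 -> 10111
Step 4: G0=NOT G3=NOT 1=0 G1=(1+1>=1)=1 G2=NOT G1=NOT 0=1 G3=G0=1 G4=G0=1 -> 01111
Cycle of length 4 starting at step 0 -> no fixed point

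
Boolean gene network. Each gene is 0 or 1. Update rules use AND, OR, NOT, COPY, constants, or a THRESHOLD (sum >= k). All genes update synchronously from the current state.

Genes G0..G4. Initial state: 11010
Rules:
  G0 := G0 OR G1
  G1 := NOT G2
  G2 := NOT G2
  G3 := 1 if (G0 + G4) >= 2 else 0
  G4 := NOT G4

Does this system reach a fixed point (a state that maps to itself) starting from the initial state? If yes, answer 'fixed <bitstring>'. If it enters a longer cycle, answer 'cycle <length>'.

Step 0: 11010
Step 1: G0=G0|G1=1|1=1 G1=NOT G2=NOT 0=1 G2=NOT G2=NOT 0=1 G3=(1+0>=2)=0 G4=NOT G4=NOT 0=1 -> 11101
Step 2: G0=G0|G1=1|1=1 G1=NOT G2=NOT 1=0 G2=NOT G2=NOT 1=0 G3=(1+1>=2)=1 G4=NOT G4=NOT 1=0 -> 10010
Step 3: G0=G0|G1=1|0=1 G1=NOT G2=NOT 0=1 G2=NOT G2=NOT 0=1 G3=(1+0>=2)=0 G4=NOT G4=NOT 0=1 -> 11101
Cycle of length 2 starting at step 1 -> no fixed point

Answer: cycle 2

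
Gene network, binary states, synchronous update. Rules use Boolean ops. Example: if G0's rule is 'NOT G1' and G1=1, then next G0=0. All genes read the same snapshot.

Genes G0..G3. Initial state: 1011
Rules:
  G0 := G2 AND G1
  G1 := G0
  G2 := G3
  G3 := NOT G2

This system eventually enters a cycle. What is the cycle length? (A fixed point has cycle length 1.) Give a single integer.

Step 0: 1011
Step 1: G0=G2&G1=1&0=0 G1=G0=1 G2=G3=1 G3=NOT G2=NOT 1=0 -> 0110
Step 2: G0=G2&G1=1&1=1 G1=G0=0 G2=G3=0 G3=NOT G2=NOT 1=0 -> 1000
Step 3: G0=G2&G1=0&0=0 G1=G0=1 G2=G3=0 G3=NOT G2=NOT 0=1 -> 0101
Step 4: G0=G2&G1=0&1=0 G1=G0=0 G2=G3=1 G3=NOT G2=NOT 0=1 -> 0011
Step 5: G0=G2&G1=1&0=0 G1=G0=0 G2=G3=1 G3=NOT G2=NOT 1=0 -> 0010
Step 6: G0=G2&G1=1&0=0 G1=G0=0 G2=G3=0 G3=NOT G2=NOT 1=0 -> 0000
Step 7: G0=G2&G1=0&0=0 G1=G0=0 G2=G3=0 G3=NOT G2=NOT 0=1 -> 0001
Step 8: G0=G2&G1=0&0=0 G1=G0=0 G2=G3=1 G3=NOT G2=NOT 0=1 -> 0011
State from step 8 equals state from step 4 -> cycle length 4

Answer: 4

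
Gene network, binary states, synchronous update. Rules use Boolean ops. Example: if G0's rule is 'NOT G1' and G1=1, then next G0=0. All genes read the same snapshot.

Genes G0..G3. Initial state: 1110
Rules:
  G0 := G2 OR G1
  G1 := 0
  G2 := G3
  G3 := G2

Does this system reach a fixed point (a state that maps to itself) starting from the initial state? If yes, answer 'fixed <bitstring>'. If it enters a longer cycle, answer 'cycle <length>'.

Answer: cycle 2

Derivation:
Step 0: 1110
Step 1: G0=G2|G1=1|1=1 G1=0(const) G2=G3=0 G3=G2=1 -> 1001
Step 2: G0=G2|G1=0|0=0 G1=0(const) G2=G3=1 G3=G2=0 -> 0010
Step 3: G0=G2|G1=1|0=1 G1=0(const) G2=G3=0 G3=G2=1 -> 1001
Cycle of length 2 starting at step 1 -> no fixed point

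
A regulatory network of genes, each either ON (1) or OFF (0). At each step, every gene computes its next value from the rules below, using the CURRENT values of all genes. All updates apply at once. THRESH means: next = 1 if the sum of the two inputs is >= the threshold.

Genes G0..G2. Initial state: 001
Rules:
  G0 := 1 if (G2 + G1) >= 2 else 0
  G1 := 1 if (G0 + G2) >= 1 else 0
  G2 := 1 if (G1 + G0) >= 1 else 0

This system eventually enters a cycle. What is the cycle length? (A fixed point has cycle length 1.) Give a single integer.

Step 0: 001
Step 1: G0=(1+0>=2)=0 G1=(0+1>=1)=1 G2=(0+0>=1)=0 -> 010
Step 2: G0=(0+1>=2)=0 G1=(0+0>=1)=0 G2=(1+0>=1)=1 -> 001
State from step 2 equals state from step 0 -> cycle length 2

Answer: 2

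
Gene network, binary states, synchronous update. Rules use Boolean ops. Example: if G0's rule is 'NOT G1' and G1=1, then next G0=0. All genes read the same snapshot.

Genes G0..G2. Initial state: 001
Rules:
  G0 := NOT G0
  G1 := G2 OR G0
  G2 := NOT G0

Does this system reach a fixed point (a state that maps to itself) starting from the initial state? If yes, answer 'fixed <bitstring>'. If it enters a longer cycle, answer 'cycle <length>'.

Answer: cycle 2

Derivation:
Step 0: 001
Step 1: G0=NOT G0=NOT 0=1 G1=G2|G0=1|0=1 G2=NOT G0=NOT 0=1 -> 111
Step 2: G0=NOT G0=NOT 1=0 G1=G2|G0=1|1=1 G2=NOT G0=NOT 1=0 -> 010
Step 3: G0=NOT G0=NOT 0=1 G1=G2|G0=0|0=0 G2=NOT G0=NOT 0=1 -> 101
Step 4: G0=NOT G0=NOT 1=0 G1=G2|G0=1|1=1 G2=NOT G0=NOT 1=0 -> 010
Cycle of length 2 starting at step 2 -> no fixed point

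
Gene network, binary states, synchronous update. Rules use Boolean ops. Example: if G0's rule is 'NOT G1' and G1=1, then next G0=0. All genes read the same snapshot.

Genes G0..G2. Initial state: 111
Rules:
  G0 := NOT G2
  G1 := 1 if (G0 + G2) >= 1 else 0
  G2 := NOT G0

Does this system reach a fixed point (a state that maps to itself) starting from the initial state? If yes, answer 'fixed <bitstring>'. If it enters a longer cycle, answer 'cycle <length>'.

Step 0: 111
Step 1: G0=NOT G2=NOT 1=0 G1=(1+1>=1)=1 G2=NOT G0=NOT 1=0 -> 010
Step 2: G0=NOT G2=NOT 0=1 G1=(0+0>=1)=0 G2=NOT G0=NOT 0=1 -> 101
Step 3: G0=NOT G2=NOT 1=0 G1=(1+1>=1)=1 G2=NOT G0=NOT 1=0 -> 010
Cycle of length 2 starting at step 1 -> no fixed point

Answer: cycle 2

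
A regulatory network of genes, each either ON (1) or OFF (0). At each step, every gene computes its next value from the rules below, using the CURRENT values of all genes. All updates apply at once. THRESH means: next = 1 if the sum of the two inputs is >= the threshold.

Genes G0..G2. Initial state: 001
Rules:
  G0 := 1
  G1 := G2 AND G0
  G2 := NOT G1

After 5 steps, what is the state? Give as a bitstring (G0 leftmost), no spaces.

Step 1: G0=1(const) G1=G2&G0=1&0=0 G2=NOT G1=NOT 0=1 -> 101
Step 2: G0=1(const) G1=G2&G0=1&1=1 G2=NOT G1=NOT 0=1 -> 111
Step 3: G0=1(const) G1=G2&G0=1&1=1 G2=NOT G1=NOT 1=0 -> 110
Step 4: G0=1(const) G1=G2&G0=0&1=0 G2=NOT G1=NOT 1=0 -> 100
Step 5: G0=1(const) G1=G2&G0=0&1=0 G2=NOT G1=NOT 0=1 -> 101

101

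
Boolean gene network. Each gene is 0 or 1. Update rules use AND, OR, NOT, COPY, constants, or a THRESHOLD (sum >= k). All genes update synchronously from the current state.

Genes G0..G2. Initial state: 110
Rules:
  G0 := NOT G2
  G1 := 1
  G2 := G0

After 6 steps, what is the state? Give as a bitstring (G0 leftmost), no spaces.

Step 1: G0=NOT G2=NOT 0=1 G1=1(const) G2=G0=1 -> 111
Step 2: G0=NOT G2=NOT 1=0 G1=1(const) G2=G0=1 -> 011
Step 3: G0=NOT G2=NOT 1=0 G1=1(const) G2=G0=0 -> 010
Step 4: G0=NOT G2=NOT 0=1 G1=1(const) G2=G0=0 -> 110
Step 5: G0=NOT G2=NOT 0=1 G1=1(const) G2=G0=1 -> 111
Step 6: G0=NOT G2=NOT 1=0 G1=1(const) G2=G0=1 -> 011

011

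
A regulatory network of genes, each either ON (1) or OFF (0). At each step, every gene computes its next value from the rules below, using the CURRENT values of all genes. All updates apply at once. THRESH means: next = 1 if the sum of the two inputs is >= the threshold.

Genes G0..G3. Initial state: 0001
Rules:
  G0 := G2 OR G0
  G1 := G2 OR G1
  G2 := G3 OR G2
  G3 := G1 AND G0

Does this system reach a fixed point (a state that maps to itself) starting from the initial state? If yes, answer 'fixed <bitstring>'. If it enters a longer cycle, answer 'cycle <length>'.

Answer: fixed 1111

Derivation:
Step 0: 0001
Step 1: G0=G2|G0=0|0=0 G1=G2|G1=0|0=0 G2=G3|G2=1|0=1 G3=G1&G0=0&0=0 -> 0010
Step 2: G0=G2|G0=1|0=1 G1=G2|G1=1|0=1 G2=G3|G2=0|1=1 G3=G1&G0=0&0=0 -> 1110
Step 3: G0=G2|G0=1|1=1 G1=G2|G1=1|1=1 G2=G3|G2=0|1=1 G3=G1&G0=1&1=1 -> 1111
Step 4: G0=G2|G0=1|1=1 G1=G2|G1=1|1=1 G2=G3|G2=1|1=1 G3=G1&G0=1&1=1 -> 1111
Fixed point reached at step 3: 1111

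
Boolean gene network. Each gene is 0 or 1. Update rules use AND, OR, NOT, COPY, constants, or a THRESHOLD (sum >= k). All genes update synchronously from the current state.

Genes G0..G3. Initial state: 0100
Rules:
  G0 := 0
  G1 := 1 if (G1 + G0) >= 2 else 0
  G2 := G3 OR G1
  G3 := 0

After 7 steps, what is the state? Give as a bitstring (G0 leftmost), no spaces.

Step 1: G0=0(const) G1=(1+0>=2)=0 G2=G3|G1=0|1=1 G3=0(const) -> 0010
Step 2: G0=0(const) G1=(0+0>=2)=0 G2=G3|G1=0|0=0 G3=0(const) -> 0000
Step 3: G0=0(const) G1=(0+0>=2)=0 G2=G3|G1=0|0=0 G3=0(const) -> 0000
Step 4: G0=0(const) G1=(0+0>=2)=0 G2=G3|G1=0|0=0 G3=0(const) -> 0000
Step 5: G0=0(const) G1=(0+0>=2)=0 G2=G3|G1=0|0=0 G3=0(const) -> 0000
Step 6: G0=0(const) G1=(0+0>=2)=0 G2=G3|G1=0|0=0 G3=0(const) -> 0000
Step 7: G0=0(const) G1=(0+0>=2)=0 G2=G3|G1=0|0=0 G3=0(const) -> 0000

0000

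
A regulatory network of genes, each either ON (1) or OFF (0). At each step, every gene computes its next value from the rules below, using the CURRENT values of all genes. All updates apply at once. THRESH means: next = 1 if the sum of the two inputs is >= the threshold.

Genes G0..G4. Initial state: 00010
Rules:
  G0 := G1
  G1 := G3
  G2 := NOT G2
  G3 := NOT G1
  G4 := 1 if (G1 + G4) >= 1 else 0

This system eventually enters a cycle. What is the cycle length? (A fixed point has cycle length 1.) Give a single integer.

Answer: 4

Derivation:
Step 0: 00010
Step 1: G0=G1=0 G1=G3=1 G2=NOT G2=NOT 0=1 G3=NOT G1=NOT 0=1 G4=(0+0>=1)=0 -> 01110
Step 2: G0=G1=1 G1=G3=1 G2=NOT G2=NOT 1=0 G3=NOT G1=NOT 1=0 G4=(1+0>=1)=1 -> 11001
Step 3: G0=G1=1 G1=G3=0 G2=NOT G2=NOT 0=1 G3=NOT G1=NOT 1=0 G4=(1+1>=1)=1 -> 10101
Step 4: G0=G1=0 G1=G3=0 G2=NOT G2=NOT 1=0 G3=NOT G1=NOT 0=1 G4=(0+1>=1)=1 -> 00011
Step 5: G0=G1=0 G1=G3=1 G2=NOT G2=NOT 0=1 G3=NOT G1=NOT 0=1 G4=(0+1>=1)=1 -> 01111
Step 6: G0=G1=1 G1=G3=1 G2=NOT G2=NOT 1=0 G3=NOT G1=NOT 1=0 G4=(1+1>=1)=1 -> 11001
State from step 6 equals state from step 2 -> cycle length 4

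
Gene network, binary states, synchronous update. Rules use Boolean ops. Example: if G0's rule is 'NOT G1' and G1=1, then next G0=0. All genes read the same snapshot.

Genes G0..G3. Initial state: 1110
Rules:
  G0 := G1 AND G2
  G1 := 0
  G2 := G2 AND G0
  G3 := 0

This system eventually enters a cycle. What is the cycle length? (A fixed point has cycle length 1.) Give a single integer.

Answer: 1

Derivation:
Step 0: 1110
Step 1: G0=G1&G2=1&1=1 G1=0(const) G2=G2&G0=1&1=1 G3=0(const) -> 1010
Step 2: G0=G1&G2=0&1=0 G1=0(const) G2=G2&G0=1&1=1 G3=0(const) -> 0010
Step 3: G0=G1&G2=0&1=0 G1=0(const) G2=G2&G0=1&0=0 G3=0(const) -> 0000
Step 4: G0=G1&G2=0&0=0 G1=0(const) G2=G2&G0=0&0=0 G3=0(const) -> 0000
State from step 4 equals state from step 3 -> cycle length 1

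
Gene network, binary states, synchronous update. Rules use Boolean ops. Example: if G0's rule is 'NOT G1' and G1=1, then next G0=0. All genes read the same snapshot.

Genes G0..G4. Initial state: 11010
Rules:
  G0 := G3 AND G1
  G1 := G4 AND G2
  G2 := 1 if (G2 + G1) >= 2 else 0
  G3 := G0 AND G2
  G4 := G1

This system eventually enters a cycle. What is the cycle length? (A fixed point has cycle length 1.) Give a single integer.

Step 0: 11010
Step 1: G0=G3&G1=1&1=1 G1=G4&G2=0&0=0 G2=(0+1>=2)=0 G3=G0&G2=1&0=0 G4=G1=1 -> 10001
Step 2: G0=G3&G1=0&0=0 G1=G4&G2=1&0=0 G2=(0+0>=2)=0 G3=G0&G2=1&0=0 G4=G1=0 -> 00000
Step 3: G0=G3&G1=0&0=0 G1=G4&G2=0&0=0 G2=(0+0>=2)=0 G3=G0&G2=0&0=0 G4=G1=0 -> 00000
State from step 3 equals state from step 2 -> cycle length 1

Answer: 1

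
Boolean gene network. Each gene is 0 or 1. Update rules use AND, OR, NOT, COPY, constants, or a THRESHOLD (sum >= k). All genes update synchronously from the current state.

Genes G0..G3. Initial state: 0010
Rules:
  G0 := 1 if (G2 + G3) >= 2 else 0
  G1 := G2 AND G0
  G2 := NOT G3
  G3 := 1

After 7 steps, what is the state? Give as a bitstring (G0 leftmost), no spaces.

Step 1: G0=(1+0>=2)=0 G1=G2&G0=1&0=0 G2=NOT G3=NOT 0=1 G3=1(const) -> 0011
Step 2: G0=(1+1>=2)=1 G1=G2&G0=1&0=0 G2=NOT G3=NOT 1=0 G3=1(const) -> 1001
Step 3: G0=(0+1>=2)=0 G1=G2&G0=0&1=0 G2=NOT G3=NOT 1=0 G3=1(const) -> 0001
Step 4: G0=(0+1>=2)=0 G1=G2&G0=0&0=0 G2=NOT G3=NOT 1=0 G3=1(const) -> 0001
Step 5: G0=(0+1>=2)=0 G1=G2&G0=0&0=0 G2=NOT G3=NOT 1=0 G3=1(const) -> 0001
Step 6: G0=(0+1>=2)=0 G1=G2&G0=0&0=0 G2=NOT G3=NOT 1=0 G3=1(const) -> 0001
Step 7: G0=(0+1>=2)=0 G1=G2&G0=0&0=0 G2=NOT G3=NOT 1=0 G3=1(const) -> 0001

0001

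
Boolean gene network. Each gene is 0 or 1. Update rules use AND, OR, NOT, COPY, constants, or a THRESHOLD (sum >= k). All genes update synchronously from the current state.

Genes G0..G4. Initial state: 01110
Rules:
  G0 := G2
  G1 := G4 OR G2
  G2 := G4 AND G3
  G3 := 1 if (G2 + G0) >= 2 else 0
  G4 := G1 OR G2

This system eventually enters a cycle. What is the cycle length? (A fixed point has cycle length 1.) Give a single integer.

Answer: 1

Derivation:
Step 0: 01110
Step 1: G0=G2=1 G1=G4|G2=0|1=1 G2=G4&G3=0&1=0 G3=(1+0>=2)=0 G4=G1|G2=1|1=1 -> 11001
Step 2: G0=G2=0 G1=G4|G2=1|0=1 G2=G4&G3=1&0=0 G3=(0+1>=2)=0 G4=G1|G2=1|0=1 -> 01001
Step 3: G0=G2=0 G1=G4|G2=1|0=1 G2=G4&G3=1&0=0 G3=(0+0>=2)=0 G4=G1|G2=1|0=1 -> 01001
State from step 3 equals state from step 2 -> cycle length 1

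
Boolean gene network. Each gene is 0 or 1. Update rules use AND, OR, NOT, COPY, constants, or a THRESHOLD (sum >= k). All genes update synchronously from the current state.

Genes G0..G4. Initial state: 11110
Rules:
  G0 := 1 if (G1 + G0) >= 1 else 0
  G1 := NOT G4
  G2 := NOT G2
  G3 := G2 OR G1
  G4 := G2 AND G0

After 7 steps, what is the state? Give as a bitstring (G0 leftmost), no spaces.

Step 1: G0=(1+1>=1)=1 G1=NOT G4=NOT 0=1 G2=NOT G2=NOT 1=0 G3=G2|G1=1|1=1 G4=G2&G0=1&1=1 -> 11011
Step 2: G0=(1+1>=1)=1 G1=NOT G4=NOT 1=0 G2=NOT G2=NOT 0=1 G3=G2|G1=0|1=1 G4=G2&G0=0&1=0 -> 10110
Step 3: G0=(0+1>=1)=1 G1=NOT G4=NOT 0=1 G2=NOT G2=NOT 1=0 G3=G2|G1=1|0=1 G4=G2&G0=1&1=1 -> 11011
Step 4: G0=(1+1>=1)=1 G1=NOT G4=NOT 1=0 G2=NOT G2=NOT 0=1 G3=G2|G1=0|1=1 G4=G2&G0=0&1=0 -> 10110
Step 5: G0=(0+1>=1)=1 G1=NOT G4=NOT 0=1 G2=NOT G2=NOT 1=0 G3=G2|G1=1|0=1 G4=G2&G0=1&1=1 -> 11011
Step 6: G0=(1+1>=1)=1 G1=NOT G4=NOT 1=0 G2=NOT G2=NOT 0=1 G3=G2|G1=0|1=1 G4=G2&G0=0&1=0 -> 10110
Step 7: G0=(0+1>=1)=1 G1=NOT G4=NOT 0=1 G2=NOT G2=NOT 1=0 G3=G2|G1=1|0=1 G4=G2&G0=1&1=1 -> 11011

11011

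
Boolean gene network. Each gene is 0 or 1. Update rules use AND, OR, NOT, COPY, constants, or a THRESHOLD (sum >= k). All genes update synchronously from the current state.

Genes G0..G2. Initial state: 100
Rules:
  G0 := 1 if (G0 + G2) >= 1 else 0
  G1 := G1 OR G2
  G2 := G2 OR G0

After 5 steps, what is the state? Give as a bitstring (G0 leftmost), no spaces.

Step 1: G0=(1+0>=1)=1 G1=G1|G2=0|0=0 G2=G2|G0=0|1=1 -> 101
Step 2: G0=(1+1>=1)=1 G1=G1|G2=0|1=1 G2=G2|G0=1|1=1 -> 111
Step 3: G0=(1+1>=1)=1 G1=G1|G2=1|1=1 G2=G2|G0=1|1=1 -> 111
Step 4: G0=(1+1>=1)=1 G1=G1|G2=1|1=1 G2=G2|G0=1|1=1 -> 111
Step 5: G0=(1+1>=1)=1 G1=G1|G2=1|1=1 G2=G2|G0=1|1=1 -> 111

111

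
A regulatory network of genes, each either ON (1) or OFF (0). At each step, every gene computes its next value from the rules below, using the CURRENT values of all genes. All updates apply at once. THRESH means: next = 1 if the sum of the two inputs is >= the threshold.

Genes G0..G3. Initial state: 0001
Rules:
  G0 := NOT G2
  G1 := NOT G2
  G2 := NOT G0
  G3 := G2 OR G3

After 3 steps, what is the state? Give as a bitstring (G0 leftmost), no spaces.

Step 1: G0=NOT G2=NOT 0=1 G1=NOT G2=NOT 0=1 G2=NOT G0=NOT 0=1 G3=G2|G3=0|1=1 -> 1111
Step 2: G0=NOT G2=NOT 1=0 G1=NOT G2=NOT 1=0 G2=NOT G0=NOT 1=0 G3=G2|G3=1|1=1 -> 0001
Step 3: G0=NOT G2=NOT 0=1 G1=NOT G2=NOT 0=1 G2=NOT G0=NOT 0=1 G3=G2|G3=0|1=1 -> 1111

1111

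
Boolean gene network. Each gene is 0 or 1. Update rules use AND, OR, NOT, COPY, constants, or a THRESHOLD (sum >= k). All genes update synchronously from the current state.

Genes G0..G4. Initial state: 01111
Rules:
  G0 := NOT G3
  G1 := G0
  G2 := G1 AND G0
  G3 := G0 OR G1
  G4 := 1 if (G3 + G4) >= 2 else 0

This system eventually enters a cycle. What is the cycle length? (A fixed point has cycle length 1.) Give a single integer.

Answer: 5

Derivation:
Step 0: 01111
Step 1: G0=NOT G3=NOT 1=0 G1=G0=0 G2=G1&G0=1&0=0 G3=G0|G1=0|1=1 G4=(1+1>=2)=1 -> 00011
Step 2: G0=NOT G3=NOT 1=0 G1=G0=0 G2=G1&G0=0&0=0 G3=G0|G1=0|0=0 G4=(1+1>=2)=1 -> 00001
Step 3: G0=NOT G3=NOT 0=1 G1=G0=0 G2=G1&G0=0&0=0 G3=G0|G1=0|0=0 G4=(0+1>=2)=0 -> 10000
Step 4: G0=NOT G3=NOT 0=1 G1=G0=1 G2=G1&G0=0&1=0 G3=G0|G1=1|0=1 G4=(0+0>=2)=0 -> 11010
Step 5: G0=NOT G3=NOT 1=0 G1=G0=1 G2=G1&G0=1&1=1 G3=G0|G1=1|1=1 G4=(1+0>=2)=0 -> 01110
Step 6: G0=NOT G3=NOT 1=0 G1=G0=0 G2=G1&G0=1&0=0 G3=G0|G1=0|1=1 G4=(1+0>=2)=0 -> 00010
Step 7: G0=NOT G3=NOT 1=0 G1=G0=0 G2=G1&G0=0&0=0 G3=G0|G1=0|0=0 G4=(1+0>=2)=0 -> 00000
Step 8: G0=NOT G3=NOT 0=1 G1=G0=0 G2=G1&G0=0&0=0 G3=G0|G1=0|0=0 G4=(0+0>=2)=0 -> 10000
State from step 8 equals state from step 3 -> cycle length 5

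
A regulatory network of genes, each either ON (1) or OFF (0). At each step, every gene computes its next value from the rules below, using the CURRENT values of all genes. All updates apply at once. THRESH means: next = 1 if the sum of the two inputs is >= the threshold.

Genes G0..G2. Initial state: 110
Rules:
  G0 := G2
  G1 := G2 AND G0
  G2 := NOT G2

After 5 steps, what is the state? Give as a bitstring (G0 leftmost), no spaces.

Step 1: G0=G2=0 G1=G2&G0=0&1=0 G2=NOT G2=NOT 0=1 -> 001
Step 2: G0=G2=1 G1=G2&G0=1&0=0 G2=NOT G2=NOT 1=0 -> 100
Step 3: G0=G2=0 G1=G2&G0=0&1=0 G2=NOT G2=NOT 0=1 -> 001
Step 4: G0=G2=1 G1=G2&G0=1&0=0 G2=NOT G2=NOT 1=0 -> 100
Step 5: G0=G2=0 G1=G2&G0=0&1=0 G2=NOT G2=NOT 0=1 -> 001

001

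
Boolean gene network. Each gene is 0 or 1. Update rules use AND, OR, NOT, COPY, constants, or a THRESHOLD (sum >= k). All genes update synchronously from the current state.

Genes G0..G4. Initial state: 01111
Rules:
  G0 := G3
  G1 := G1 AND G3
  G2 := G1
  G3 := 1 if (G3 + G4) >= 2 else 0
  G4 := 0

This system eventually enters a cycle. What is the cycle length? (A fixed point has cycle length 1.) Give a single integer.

Step 0: 01111
Step 1: G0=G3=1 G1=G1&G3=1&1=1 G2=G1=1 G3=(1+1>=2)=1 G4=0(const) -> 11110
Step 2: G0=G3=1 G1=G1&G3=1&1=1 G2=G1=1 G3=(1+0>=2)=0 G4=0(const) -> 11100
Step 3: G0=G3=0 G1=G1&G3=1&0=0 G2=G1=1 G3=(0+0>=2)=0 G4=0(const) -> 00100
Step 4: G0=G3=0 G1=G1&G3=0&0=0 G2=G1=0 G3=(0+0>=2)=0 G4=0(const) -> 00000
Step 5: G0=G3=0 G1=G1&G3=0&0=0 G2=G1=0 G3=(0+0>=2)=0 G4=0(const) -> 00000
State from step 5 equals state from step 4 -> cycle length 1

Answer: 1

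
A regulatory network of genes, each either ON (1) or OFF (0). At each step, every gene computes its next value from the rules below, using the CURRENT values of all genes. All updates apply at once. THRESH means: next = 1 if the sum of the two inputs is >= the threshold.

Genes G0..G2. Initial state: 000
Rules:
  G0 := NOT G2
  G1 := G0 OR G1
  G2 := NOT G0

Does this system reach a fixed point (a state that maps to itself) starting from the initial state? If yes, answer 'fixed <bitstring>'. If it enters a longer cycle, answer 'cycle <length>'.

Answer: cycle 2

Derivation:
Step 0: 000
Step 1: G0=NOT G2=NOT 0=1 G1=G0|G1=0|0=0 G2=NOT G0=NOT 0=1 -> 101
Step 2: G0=NOT G2=NOT 1=0 G1=G0|G1=1|0=1 G2=NOT G0=NOT 1=0 -> 010
Step 3: G0=NOT G2=NOT 0=1 G1=G0|G1=0|1=1 G2=NOT G0=NOT 0=1 -> 111
Step 4: G0=NOT G2=NOT 1=0 G1=G0|G1=1|1=1 G2=NOT G0=NOT 1=0 -> 010
Cycle of length 2 starting at step 2 -> no fixed point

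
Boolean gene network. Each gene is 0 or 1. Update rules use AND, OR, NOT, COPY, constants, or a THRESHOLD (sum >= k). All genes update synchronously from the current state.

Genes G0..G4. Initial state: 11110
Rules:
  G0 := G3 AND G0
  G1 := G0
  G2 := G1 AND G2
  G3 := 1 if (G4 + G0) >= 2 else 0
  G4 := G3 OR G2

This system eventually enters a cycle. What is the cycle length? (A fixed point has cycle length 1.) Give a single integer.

Step 0: 11110
Step 1: G0=G3&G0=1&1=1 G1=G0=1 G2=G1&G2=1&1=1 G3=(0+1>=2)=0 G4=G3|G2=1|1=1 -> 11101
Step 2: G0=G3&G0=0&1=0 G1=G0=1 G2=G1&G2=1&1=1 G3=(1+1>=2)=1 G4=G3|G2=0|1=1 -> 01111
Step 3: G0=G3&G0=1&0=0 G1=G0=0 G2=G1&G2=1&1=1 G3=(1+0>=2)=0 G4=G3|G2=1|1=1 -> 00101
Step 4: G0=G3&G0=0&0=0 G1=G0=0 G2=G1&G2=0&1=0 G3=(1+0>=2)=0 G4=G3|G2=0|1=1 -> 00001
Step 5: G0=G3&G0=0&0=0 G1=G0=0 G2=G1&G2=0&0=0 G3=(1+0>=2)=0 G4=G3|G2=0|0=0 -> 00000
Step 6: G0=G3&G0=0&0=0 G1=G0=0 G2=G1&G2=0&0=0 G3=(0+0>=2)=0 G4=G3|G2=0|0=0 -> 00000
State from step 6 equals state from step 5 -> cycle length 1

Answer: 1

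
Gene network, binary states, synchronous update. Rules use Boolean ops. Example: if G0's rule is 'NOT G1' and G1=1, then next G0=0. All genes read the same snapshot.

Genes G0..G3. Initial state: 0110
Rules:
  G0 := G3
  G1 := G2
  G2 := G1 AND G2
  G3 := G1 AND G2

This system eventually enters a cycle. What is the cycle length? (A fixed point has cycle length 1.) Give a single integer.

Answer: 1

Derivation:
Step 0: 0110
Step 1: G0=G3=0 G1=G2=1 G2=G1&G2=1&1=1 G3=G1&G2=1&1=1 -> 0111
Step 2: G0=G3=1 G1=G2=1 G2=G1&G2=1&1=1 G3=G1&G2=1&1=1 -> 1111
Step 3: G0=G3=1 G1=G2=1 G2=G1&G2=1&1=1 G3=G1&G2=1&1=1 -> 1111
State from step 3 equals state from step 2 -> cycle length 1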